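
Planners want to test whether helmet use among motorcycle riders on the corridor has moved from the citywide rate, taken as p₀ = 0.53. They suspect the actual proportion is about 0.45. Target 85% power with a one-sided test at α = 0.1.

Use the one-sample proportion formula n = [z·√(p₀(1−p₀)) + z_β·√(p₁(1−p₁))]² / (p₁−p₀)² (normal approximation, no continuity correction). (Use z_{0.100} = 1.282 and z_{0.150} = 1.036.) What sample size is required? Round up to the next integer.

n = [z_α·√(p₀q₀) + z_β·√(p₁q₁)]² / (p₁ − p₀)²
  = [1.282·√(0.53·0.47) + 1.036·√(0.45·0.55)]² / (-0.08)²
  = [1.282·0.4991 + 1.036·0.4975]² / 0.0064
  = [1.1552]² / 0.0064
  = 208.53
Round up → n = 209.

n = 209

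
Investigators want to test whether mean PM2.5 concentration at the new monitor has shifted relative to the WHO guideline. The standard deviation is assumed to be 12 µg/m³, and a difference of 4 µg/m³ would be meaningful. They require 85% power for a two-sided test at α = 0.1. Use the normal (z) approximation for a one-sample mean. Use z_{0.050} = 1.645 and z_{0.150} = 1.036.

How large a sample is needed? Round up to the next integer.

n = (z_{α/2} + z_β)² · σ² / δ²
  = (1.645 + 1.036)² · 12² / 4²
  = 7.1878 · 144 / 16
  = 64.69
Round up → n = 65.

n = 65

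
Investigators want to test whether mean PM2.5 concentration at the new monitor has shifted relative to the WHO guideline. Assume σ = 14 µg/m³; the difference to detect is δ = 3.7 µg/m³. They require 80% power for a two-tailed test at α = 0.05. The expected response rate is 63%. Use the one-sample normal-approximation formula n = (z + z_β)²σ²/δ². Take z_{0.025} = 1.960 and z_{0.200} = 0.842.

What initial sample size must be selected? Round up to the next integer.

n = (z_{α/2} + z_β)² · σ² / δ²
  = (1.960 + 0.842)² · 14² / 3.7²
  = 7.8512 · 196 / 13.69
  = 112.41
Adjust for 63% response: 112.41 / 0.63 = 178.42.
Round up → n = 179.

n = 179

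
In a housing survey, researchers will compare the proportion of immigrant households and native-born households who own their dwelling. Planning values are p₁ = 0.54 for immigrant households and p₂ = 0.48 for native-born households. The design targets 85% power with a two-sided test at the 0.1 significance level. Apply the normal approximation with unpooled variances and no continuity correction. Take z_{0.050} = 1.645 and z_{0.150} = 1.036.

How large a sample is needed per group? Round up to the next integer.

n = (z_{α/2} + z_β)² · [p₁(1−p₁) + p₂(1−p₂)] / (p₁ − p₂)²
  = (1.645 + 1.036)² · (0.54·0.46 + 0.48·0.52) / (0.06)²
  = (2.681)² · (0.2484 + 0.2496) / 0.0036
  = 7.1878 · 0.4980 / 0.0036
  = 994.31
Round up → n = 995 per group.

n = 995 per group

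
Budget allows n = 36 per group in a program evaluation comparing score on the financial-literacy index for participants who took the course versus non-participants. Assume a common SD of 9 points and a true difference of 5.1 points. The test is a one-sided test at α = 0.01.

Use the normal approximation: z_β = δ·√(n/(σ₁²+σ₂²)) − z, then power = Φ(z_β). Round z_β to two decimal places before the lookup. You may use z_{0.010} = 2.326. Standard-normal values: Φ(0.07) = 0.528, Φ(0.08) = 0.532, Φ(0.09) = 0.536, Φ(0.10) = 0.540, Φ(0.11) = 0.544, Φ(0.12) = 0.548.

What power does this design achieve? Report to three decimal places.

z_β = δ·√(n/(σ₁²+σ₂²)) − z_α
    = 5.1 · √(36/162) − 2.326
    = 5.1 · 0.47140 − 2.326
    = 2.4042 − 2.326 = 0.0782 → 0.08
Power = Φ(0.08) = 0.532.

Power ≈ 0.532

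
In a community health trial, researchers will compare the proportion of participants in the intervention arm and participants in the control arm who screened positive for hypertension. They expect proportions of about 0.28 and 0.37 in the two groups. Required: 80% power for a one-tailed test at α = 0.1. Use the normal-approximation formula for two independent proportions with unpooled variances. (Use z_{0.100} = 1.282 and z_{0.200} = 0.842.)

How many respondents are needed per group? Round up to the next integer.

n = (z_α + z_β)² · [p₁(1−p₁) + p₂(1−p₂)] / (p₁ − p₂)²
  = (1.282 + 0.842)² · (0.28·0.72 + 0.37·0.63) / (-0.09)²
  = (2.124)² · (0.2016 + 0.2331) / 0.0081
  = 4.5114 · 0.4347 / 0.0081
  = 242.11
Round up → n = 243 per group.

n = 243 per group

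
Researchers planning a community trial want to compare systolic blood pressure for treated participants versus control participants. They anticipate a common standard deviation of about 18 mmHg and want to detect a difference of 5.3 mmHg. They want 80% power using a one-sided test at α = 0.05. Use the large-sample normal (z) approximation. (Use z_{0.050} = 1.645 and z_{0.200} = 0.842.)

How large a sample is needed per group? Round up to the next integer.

n = (z_α + z_β)² · (σ₁² + σ₂²) / δ²
  = (1.645 + 0.842)² · (2·18² = 648) / 5.3²
  = 6.1852 · 648 / 28.09
  = 142.68
Round up → n = 143 per group.

n = 143 per group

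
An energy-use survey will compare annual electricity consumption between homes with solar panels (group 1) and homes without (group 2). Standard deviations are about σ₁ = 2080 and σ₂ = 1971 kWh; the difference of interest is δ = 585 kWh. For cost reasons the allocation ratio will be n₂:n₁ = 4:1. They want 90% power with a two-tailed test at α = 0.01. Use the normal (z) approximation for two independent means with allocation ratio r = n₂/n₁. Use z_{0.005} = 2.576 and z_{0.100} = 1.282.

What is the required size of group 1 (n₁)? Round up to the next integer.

n₁ = 231

n₁ = (z_{α/2} + z_β)² · (σ₁² + σ₂²/r) / δ²
   = (2.576 + 1.282)² · (2080² + 1971²/4) / 585²
   = 14.8842 · (4326400 + 971210.2) / 342225
   = 14.8842 · 5297610.2 / 342225
   = 230.41
Round up → n₁ = 231; n₂ = r·n₁ = 4 × 231 = 924.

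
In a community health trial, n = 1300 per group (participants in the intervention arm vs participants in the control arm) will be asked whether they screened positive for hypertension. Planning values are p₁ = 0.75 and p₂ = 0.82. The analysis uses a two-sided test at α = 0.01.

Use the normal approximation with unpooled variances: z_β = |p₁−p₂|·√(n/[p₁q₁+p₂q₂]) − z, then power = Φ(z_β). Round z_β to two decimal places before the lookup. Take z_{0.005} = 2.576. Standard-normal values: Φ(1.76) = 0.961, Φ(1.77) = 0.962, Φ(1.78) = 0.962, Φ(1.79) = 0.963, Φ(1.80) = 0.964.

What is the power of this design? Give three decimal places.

z_β = |p₁−p₂|·√(n/[p₁q₁+p₂q₂]) − z_{α/2}
    = 0.07 · √(1300/0.3351) − 2.576
    = 0.07 · 62.2851 − 2.576
    = 4.3600 − 2.576 = 1.7840 → 1.78
Power = Φ(1.78) = 0.962.

Power ≈ 0.962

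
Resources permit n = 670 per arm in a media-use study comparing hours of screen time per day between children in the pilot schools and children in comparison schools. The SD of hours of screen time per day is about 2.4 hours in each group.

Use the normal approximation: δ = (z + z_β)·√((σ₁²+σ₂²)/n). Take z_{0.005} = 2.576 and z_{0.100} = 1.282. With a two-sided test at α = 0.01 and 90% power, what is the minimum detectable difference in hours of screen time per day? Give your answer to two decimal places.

Minimum detectable difference ≈ 0.51 hours

δ = (z_{α/2} + z_β) · √((σ₁²+σ₂²)/n)
  = (2.576 + 1.282) · √(11.52/670)
  = 3.858 · √0.01719
  = 3.858 · 0.1311
  = 0.5059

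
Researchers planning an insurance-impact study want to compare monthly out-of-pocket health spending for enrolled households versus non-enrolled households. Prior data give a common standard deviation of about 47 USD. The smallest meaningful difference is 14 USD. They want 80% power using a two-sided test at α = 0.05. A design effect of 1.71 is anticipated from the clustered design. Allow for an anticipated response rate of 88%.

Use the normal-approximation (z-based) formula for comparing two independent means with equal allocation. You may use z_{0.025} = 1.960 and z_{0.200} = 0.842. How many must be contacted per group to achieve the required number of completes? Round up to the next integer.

n = (z_{α/2} + z_β)² · (σ₁² + σ₂²) / δ²
  = (1.960 + 0.842)² · (2·47² = 4418) / 14²
  = 7.8512 · 4418 / 196
  = 176.97
Design effect: 1.71 × 176.97 = 302.62.
Adjust for 88% response: 302.62 / 0.88 = 343.89.
Round up → n = 344 per group.

n = 344 per group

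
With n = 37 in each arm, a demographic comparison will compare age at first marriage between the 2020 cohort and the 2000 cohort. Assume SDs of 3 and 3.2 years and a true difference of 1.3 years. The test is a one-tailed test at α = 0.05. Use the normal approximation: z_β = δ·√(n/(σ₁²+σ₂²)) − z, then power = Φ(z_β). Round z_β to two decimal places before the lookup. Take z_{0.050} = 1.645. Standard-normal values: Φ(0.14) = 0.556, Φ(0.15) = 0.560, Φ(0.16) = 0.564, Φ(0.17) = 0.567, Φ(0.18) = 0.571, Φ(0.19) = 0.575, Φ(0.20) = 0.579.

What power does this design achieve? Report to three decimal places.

z_β = δ·√(n/(σ₁²+σ₂²)) − z_α
    = 1.3 · √(37/19.24) − 1.645
    = 1.3 · 1.38675 − 1.645
    = 1.8028 − 1.645 = 0.1578 → 0.16
Power = Φ(0.16) = 0.564.

Power ≈ 0.564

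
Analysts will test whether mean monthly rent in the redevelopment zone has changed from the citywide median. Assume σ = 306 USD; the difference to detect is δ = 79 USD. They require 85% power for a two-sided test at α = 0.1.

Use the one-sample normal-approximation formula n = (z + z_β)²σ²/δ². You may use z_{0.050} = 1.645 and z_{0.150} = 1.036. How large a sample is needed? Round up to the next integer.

n = 108

n = (z_{α/2} + z_β)² · σ² / δ²
  = (1.645 + 1.036)² · 306² / 79²
  = 7.1878 · 93636 / 6241
  = 107.84
Round up → n = 108.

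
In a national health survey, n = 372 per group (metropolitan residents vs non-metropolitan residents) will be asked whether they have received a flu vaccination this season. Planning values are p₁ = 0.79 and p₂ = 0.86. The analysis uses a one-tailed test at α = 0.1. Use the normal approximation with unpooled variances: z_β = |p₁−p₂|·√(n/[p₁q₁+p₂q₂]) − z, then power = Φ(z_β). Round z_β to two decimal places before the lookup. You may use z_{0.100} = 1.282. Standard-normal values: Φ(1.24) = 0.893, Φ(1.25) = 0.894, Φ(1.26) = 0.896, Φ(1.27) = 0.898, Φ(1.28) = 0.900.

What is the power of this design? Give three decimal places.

Power ≈ 0.893

z_β = |p₁−p₂|·√(n/[p₁q₁+p₂q₂]) − z_α
    = 0.07 · √(372/0.2863) − 1.282
    = 0.07 · 36.0463 − 1.282
    = 2.5232 − 1.282 = 1.2412 → 1.24
Power = Φ(1.24) = 0.893.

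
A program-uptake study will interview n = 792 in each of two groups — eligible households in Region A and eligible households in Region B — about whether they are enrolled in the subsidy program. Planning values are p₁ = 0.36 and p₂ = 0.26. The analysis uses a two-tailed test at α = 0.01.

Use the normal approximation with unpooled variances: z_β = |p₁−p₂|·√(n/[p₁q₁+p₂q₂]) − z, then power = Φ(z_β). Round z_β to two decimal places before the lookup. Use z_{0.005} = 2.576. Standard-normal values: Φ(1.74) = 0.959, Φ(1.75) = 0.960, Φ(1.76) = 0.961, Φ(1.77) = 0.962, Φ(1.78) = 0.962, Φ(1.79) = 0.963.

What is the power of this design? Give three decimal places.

z_β = |p₁−p₂|·√(n/[p₁q₁+p₂q₂]) − z_{α/2}
    = 0.10 · √(792/0.4228) − 2.576
    = 0.10 · 43.2808 − 2.576
    = 4.3281 − 2.576 = 1.7521 → 1.75
Power = Φ(1.75) = 0.960.

Power ≈ 0.960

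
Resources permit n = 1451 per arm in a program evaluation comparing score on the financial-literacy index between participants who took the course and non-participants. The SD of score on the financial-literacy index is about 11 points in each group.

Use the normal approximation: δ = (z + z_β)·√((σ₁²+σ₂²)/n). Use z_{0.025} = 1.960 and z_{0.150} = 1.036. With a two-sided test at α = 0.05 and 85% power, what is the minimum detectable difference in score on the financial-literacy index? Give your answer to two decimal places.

δ = (z_{α/2} + z_β) · √((σ₁²+σ₂²)/n)
  = (1.960 + 1.036) · √(242/1451)
  = 2.996 · √0.16678
  = 2.996 · 0.4084
  = 1.2235

Minimum detectable difference ≈ 1.22 points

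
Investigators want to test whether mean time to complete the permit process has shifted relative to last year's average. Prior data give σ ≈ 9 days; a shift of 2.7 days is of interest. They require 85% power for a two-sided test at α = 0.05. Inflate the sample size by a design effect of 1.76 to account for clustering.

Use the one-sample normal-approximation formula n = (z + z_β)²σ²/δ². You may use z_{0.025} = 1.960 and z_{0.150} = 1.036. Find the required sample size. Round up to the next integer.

n = 176

n = (z_{α/2} + z_β)² · σ² / δ²
  = (1.960 + 1.036)² · 9² / 2.7²
  = 8.9760 · 81 / 7.29
  = 99.73
Design effect: 1.76 × 99.73 = 175.53.
Round up → n = 176.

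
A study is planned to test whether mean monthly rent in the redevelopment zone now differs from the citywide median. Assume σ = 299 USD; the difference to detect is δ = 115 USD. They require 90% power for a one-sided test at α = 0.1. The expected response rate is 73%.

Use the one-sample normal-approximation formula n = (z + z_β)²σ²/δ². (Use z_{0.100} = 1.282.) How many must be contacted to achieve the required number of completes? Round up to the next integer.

n = (z_α + z_β)² · σ² / δ²
  = (1.282 + 1.282)² · 299² / 115²
  = 6.5741 · 89401 / 13225
  = 44.44
Adjust for 73% response: 44.44 / 0.73 = 60.88.
Round up → n = 61.

n = 61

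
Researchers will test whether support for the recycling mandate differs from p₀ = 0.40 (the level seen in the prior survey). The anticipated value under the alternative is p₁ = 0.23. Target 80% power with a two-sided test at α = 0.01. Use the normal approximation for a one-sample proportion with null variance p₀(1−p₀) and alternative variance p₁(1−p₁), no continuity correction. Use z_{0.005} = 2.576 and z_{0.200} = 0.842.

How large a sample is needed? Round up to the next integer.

n = 91

n = [z_{α/2}·√(p₀q₀) + z_β·√(p₁q₁)]² / (p₁ − p₀)²
  = [2.576·√(0.40·0.60) + 0.842·√(0.23·0.77)]² / (-0.17)²
  = [2.576·0.4899 + 0.842·0.4208]² / 0.0289
  = [1.6163]² / 0.0289
  = 90.40
Round up → n = 91.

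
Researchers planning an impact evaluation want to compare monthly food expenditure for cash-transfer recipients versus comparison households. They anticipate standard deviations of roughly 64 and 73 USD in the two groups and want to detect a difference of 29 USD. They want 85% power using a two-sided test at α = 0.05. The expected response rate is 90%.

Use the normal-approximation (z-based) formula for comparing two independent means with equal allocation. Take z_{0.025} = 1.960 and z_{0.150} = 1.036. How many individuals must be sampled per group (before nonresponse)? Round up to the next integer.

n = 112 per group

n = (z_{α/2} + z_β)² · (σ₁² + σ₂²) / δ²
  = (1.960 + 1.036)² · (64² + 73² = 9425) / 29²
  = 8.9760 · 9425 / 841
  = 100.59
Adjust for 90% response: 100.59 / 0.90 = 111.77.
Round up → n = 112 per group.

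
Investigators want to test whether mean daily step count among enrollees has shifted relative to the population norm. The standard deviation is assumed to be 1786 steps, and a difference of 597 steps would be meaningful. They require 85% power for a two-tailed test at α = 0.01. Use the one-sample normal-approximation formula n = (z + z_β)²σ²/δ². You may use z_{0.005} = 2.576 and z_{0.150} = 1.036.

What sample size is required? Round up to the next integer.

n = (z_{α/2} + z_β)² · σ² / δ²
  = (2.576 + 1.036)² · 1786² / 597²
  = 13.0465 · 3189796 / 356409
  = 116.76
Round up → n = 117.

n = 117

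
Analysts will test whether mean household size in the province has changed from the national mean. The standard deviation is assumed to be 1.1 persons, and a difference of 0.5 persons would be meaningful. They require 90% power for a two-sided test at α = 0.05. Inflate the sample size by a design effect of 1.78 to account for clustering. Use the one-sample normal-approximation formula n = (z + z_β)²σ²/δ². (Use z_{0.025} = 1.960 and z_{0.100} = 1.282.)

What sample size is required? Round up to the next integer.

n = (z_{α/2} + z_β)² · σ² / δ²
  = (1.960 + 1.282)² · 1.1² / 0.5²
  = 10.5106 · 1.21 / 0.25
  = 50.87
Design effect: 1.78 × 50.87 = 90.55.
Round up → n = 91.

n = 91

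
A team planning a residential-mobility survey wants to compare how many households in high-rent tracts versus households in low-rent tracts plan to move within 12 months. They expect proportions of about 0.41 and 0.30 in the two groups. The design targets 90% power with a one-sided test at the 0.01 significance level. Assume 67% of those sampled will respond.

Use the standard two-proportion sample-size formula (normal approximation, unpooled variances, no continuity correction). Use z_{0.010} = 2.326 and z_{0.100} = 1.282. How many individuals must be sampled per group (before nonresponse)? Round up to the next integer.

n = 726 per group

n = (z_α + z_β)² · [p₁(1−p₁) + p₂(1−p₂)] / (p₁ − p₂)²
  = (2.326 + 1.282)² · (0.41·0.59 + 0.30·0.70) / (0.11)²
  = (3.608)² · (0.2419 + 0.2100) / 0.0121
  = 13.0177 · 0.4519 / 0.0121
  = 486.17
Adjust for 67% response: 486.17 / 0.67 = 725.63.
Round up → n = 726 per group.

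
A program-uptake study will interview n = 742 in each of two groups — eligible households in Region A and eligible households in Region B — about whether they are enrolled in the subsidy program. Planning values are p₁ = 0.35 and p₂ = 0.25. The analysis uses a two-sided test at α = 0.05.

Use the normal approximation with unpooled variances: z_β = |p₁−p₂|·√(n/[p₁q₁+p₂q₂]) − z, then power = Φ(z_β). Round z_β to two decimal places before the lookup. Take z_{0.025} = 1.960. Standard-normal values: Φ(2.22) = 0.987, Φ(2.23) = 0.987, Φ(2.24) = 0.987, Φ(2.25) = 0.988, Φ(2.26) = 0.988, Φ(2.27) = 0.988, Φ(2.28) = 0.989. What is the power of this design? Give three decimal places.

z_β = |p₁−p₂|·√(n/[p₁q₁+p₂q₂]) − z_{α/2}
    = 0.10 · √(742/0.4150) − 1.960
    = 0.10 · 42.2842 − 1.960
    = 4.2284 − 1.960 = 2.2684 → 2.27
Power = Φ(2.27) = 0.988.

Power ≈ 0.988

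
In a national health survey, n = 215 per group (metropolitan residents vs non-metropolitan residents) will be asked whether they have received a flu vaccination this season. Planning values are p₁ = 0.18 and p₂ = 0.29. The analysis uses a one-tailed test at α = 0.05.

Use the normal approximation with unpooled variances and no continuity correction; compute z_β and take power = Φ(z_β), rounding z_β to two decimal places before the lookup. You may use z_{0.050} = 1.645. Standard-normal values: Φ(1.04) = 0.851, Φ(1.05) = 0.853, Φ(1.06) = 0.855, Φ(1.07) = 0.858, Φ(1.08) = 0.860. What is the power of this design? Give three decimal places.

Power ≈ 0.858

z_β = |p₁−p₂|·√(n/[p₁q₁+p₂q₂]) − z_α
    = 0.11 · √(215/0.3535) − 1.645
    = 0.11 · 24.6618 − 1.645
    = 2.7128 − 1.645 = 1.0678 → 1.07
Power = Φ(1.07) = 0.858.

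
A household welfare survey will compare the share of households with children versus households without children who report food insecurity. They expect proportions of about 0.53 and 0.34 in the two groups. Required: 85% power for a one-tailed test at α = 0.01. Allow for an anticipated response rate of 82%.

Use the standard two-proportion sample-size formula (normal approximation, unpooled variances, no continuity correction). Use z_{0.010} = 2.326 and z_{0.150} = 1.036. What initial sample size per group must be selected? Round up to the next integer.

n = 181 per group

n = (z_α + z_β)² · [p₁(1−p₁) + p₂(1−p₂)] / (p₁ − p₂)²
  = (2.326 + 1.036)² · (0.53·0.47 + 0.34·0.66) / (0.19)²
  = (3.362)² · (0.2491 + 0.2244) / 0.0361
  = 11.3030 · 0.4735 / 0.0361
  = 148.25
Adjust for 82% response: 148.25 / 0.82 = 180.80.
Round up → n = 181 per group.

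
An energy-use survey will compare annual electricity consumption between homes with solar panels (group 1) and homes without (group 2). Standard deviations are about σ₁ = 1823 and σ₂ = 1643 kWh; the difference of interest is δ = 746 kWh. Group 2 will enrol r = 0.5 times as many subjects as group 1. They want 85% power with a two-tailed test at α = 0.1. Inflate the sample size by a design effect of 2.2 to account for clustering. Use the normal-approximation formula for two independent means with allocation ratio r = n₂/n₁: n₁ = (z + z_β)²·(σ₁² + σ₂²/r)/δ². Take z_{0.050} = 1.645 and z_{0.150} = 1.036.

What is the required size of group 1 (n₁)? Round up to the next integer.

n₁ = 248

n₁ = (z_{α/2} + z_β)² · (σ₁² + σ₂²/r) / δ²
   = (1.645 + 1.036)² · (1823² + 1643²/0.5) / 746²
   = 7.1878 · (3323329 + 5398898) / 556516
   = 7.1878 · 8722227 / 556516
   = 112.65
Design effect: 2.2 × 112.65 = 247.84.
Round up → n₁ = 248; n₂ = r·n₁ = 0.5 × 248 = 124.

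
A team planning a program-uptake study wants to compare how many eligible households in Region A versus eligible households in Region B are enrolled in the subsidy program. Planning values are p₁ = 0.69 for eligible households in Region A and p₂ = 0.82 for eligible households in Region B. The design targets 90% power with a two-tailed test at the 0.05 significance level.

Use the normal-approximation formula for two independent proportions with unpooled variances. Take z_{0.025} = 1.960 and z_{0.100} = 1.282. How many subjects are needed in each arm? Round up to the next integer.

n = 225 per group

n = (z_{α/2} + z_β)² · [p₁(1−p₁) + p₂(1−p₂)] / (p₁ − p₂)²
  = (1.960 + 1.282)² · (0.69·0.31 + 0.82·0.18) / (-0.13)²
  = (3.242)² · (0.2139 + 0.1476) / 0.0169
  = 10.5106 · 0.3615 / 0.0169
  = 224.83
Round up → n = 225 per group.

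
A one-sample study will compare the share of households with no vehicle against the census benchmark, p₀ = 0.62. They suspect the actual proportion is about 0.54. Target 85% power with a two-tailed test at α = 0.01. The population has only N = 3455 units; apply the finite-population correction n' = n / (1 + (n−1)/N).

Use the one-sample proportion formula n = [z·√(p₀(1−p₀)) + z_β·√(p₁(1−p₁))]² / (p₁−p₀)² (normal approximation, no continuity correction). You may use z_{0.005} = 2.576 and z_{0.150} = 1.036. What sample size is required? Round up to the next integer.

n = [z_{α/2}·√(p₀q₀) + z_β·√(p₁q₁)]² / (p₁ − p₀)²
  = [2.576·√(0.62·0.38) + 1.036·√(0.54·0.46)]² / (-0.08)²
  = [2.576·0.4854 + 1.036·0.4984]² / 0.0064
  = [1.7667]² / 0.0064
  = 487.69
Finite-population correction (N = 3455): 487.69 / (1 + (487.69 − 1)/3455) = 427.47.
Round up → n = 428.

n = 428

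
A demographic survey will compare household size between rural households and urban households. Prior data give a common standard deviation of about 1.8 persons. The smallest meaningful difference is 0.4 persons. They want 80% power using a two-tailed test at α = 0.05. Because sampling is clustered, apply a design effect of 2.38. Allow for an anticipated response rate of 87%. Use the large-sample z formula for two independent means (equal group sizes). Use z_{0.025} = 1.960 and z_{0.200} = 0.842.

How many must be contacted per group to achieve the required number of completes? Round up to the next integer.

n = (z_{α/2} + z_β)² · (σ₁² + σ₂²) / δ²
  = (1.960 + 0.842)² · (2·1.8² = 6.48) / 0.4²
  = 7.8512 · 6.48 / 0.16
  = 317.97
Design effect: 2.38 × 317.97 = 756.78.
Adjust for 87% response: 756.78 / 0.87 = 869.86.
Round up → n = 870 per group.

n = 870 per group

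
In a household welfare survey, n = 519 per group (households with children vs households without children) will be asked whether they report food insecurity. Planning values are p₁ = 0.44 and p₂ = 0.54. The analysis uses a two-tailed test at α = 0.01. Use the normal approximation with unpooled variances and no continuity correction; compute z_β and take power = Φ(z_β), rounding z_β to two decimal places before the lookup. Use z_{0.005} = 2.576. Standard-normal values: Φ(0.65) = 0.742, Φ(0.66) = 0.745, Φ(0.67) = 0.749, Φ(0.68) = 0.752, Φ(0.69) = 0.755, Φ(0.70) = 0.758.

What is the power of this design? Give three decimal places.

Power ≈ 0.745

z_β = |p₁−p₂|·√(n/[p₁q₁+p₂q₂]) − z_{α/2}
    = 0.10 · √(519/0.4948) − 2.576
    = 0.10 · 32.3869 − 2.576
    = 3.2387 − 2.576 = 0.6627 → 0.66
Power = Φ(0.66) = 0.745.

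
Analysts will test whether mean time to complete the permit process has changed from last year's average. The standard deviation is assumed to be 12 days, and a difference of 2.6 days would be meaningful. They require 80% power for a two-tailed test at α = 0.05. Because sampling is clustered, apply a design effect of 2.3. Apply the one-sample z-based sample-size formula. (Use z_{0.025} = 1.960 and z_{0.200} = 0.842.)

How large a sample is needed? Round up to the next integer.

n = (z_{α/2} + z_β)² · σ² / δ²
  = (1.960 + 0.842)² · 12² / 2.6²
  = 7.8512 · 144 / 6.76
  = 167.24
Design effect: 2.3 × 167.24 = 384.66.
Round up → n = 385.

n = 385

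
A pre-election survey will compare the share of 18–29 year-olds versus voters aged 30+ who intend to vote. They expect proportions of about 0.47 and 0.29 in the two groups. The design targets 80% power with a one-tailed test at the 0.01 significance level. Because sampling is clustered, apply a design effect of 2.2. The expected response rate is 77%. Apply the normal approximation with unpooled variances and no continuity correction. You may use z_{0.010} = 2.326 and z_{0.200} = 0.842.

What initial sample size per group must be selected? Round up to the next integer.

n = (z_α + z_β)² · [p₁(1−p₁) + p₂(1−p₂)] / (p₁ − p₂)²
  = (2.326 + 0.842)² · (0.47·0.53 + 0.29·0.71) / (0.18)²
  = (3.168)² · (0.2491 + 0.2059) / 0.0324
  = 10.0362 · 0.4550 / 0.0324
  = 140.94
Design effect: 2.2 × 140.94 = 310.07.
Adjust for 77% response: 310.07 / 0.77 = 402.69.
Round up → n = 403 per group.

n = 403 per group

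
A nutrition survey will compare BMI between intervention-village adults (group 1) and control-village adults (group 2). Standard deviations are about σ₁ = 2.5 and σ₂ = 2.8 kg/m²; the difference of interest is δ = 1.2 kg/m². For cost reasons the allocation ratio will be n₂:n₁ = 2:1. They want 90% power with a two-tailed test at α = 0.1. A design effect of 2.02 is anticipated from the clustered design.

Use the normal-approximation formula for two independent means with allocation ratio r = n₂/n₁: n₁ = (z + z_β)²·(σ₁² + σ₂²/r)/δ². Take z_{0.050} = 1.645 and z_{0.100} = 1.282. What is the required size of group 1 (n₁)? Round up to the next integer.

n₁ = 123

n₁ = (z_{α/2} + z_β)² · (σ₁² + σ₂²/r) / δ²
   = (1.645 + 1.282)² · (2.5² + 2.8²/2) / 1.2²
   = 8.5673 · (6.25 + 3.92) / 1.44
   = 8.5673 · 10.17 / 1.44
   = 60.51
Design effect: 2.02 × 60.51 = 122.22.
Round up → n₁ = 123; n₂ = r·n₁ = 2 × 123 = 246.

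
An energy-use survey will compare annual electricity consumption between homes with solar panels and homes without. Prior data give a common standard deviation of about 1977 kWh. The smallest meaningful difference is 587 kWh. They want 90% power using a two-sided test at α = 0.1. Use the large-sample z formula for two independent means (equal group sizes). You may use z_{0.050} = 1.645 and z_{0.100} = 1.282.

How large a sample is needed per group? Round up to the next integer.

n = 195 per group

n = (z_{α/2} + z_β)² · (σ₁² + σ₂²) / δ²
  = (1.645 + 1.282)² · (2·1977² = 7817058) / 587²
  = 8.5673 · 7817058 / 344569
  = 194.36
Round up → n = 195 per group.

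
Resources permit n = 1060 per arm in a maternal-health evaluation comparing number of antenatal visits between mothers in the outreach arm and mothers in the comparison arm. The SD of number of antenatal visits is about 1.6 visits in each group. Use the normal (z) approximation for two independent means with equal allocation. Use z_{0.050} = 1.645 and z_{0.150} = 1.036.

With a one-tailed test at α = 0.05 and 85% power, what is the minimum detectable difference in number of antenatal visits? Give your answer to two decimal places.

δ = (z_α + z_β) · √((σ₁²+σ₂²)/n)
  = (1.645 + 1.036) · √(5.12/1060)
  = 2.681 · √0.00483
  = 2.681 · 0.0695
  = 0.1863

Minimum detectable difference ≈ 0.19 visits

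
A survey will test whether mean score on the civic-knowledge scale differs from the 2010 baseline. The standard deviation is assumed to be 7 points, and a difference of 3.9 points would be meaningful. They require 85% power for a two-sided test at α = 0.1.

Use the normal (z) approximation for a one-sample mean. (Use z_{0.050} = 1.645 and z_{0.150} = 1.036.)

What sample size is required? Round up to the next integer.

n = (z_{α/2} + z_β)² · σ² / δ²
  = (1.645 + 1.036)² · 7² / 3.9²
  = 7.1878 · 49 / 15.21
  = 23.16
Round up → n = 24.

n = 24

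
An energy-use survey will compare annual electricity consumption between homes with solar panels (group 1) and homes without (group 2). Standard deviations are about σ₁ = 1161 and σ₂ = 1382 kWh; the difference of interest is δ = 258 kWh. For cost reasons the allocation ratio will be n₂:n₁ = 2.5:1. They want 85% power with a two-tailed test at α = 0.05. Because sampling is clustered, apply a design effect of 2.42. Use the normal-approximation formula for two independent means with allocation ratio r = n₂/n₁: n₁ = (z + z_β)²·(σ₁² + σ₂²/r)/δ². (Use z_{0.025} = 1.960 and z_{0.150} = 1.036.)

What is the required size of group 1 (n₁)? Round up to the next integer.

n₁ = (z_{α/2} + z_β)² · (σ₁² + σ₂²/r) / δ²
   = (1.960 + 1.036)² · (1161² + 1382²/2.5) / 258²
   = 8.9760 · (1347921 + 763969.6) / 66564
   = 8.9760 · 2111890.6 / 66564
   = 284.78
Design effect: 2.42 × 284.78 = 689.18.
Round up → n₁ = 690; n₂ = r·n₁ = 2.5 × 690 = 1725.

n₁ = 690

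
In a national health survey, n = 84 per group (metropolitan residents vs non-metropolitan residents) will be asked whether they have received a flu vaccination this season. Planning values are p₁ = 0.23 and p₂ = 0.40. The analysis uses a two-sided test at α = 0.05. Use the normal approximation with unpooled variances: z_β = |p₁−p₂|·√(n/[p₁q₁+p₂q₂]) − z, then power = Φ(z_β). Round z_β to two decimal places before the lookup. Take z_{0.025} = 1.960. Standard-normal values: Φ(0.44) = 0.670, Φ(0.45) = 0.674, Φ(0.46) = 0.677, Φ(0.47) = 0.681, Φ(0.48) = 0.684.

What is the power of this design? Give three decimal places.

Power ≈ 0.674

z_β = |p₁−p₂|·√(n/[p₁q₁+p₂q₂]) − z_{α/2}
    = 0.17 · √(84/0.4171) − 1.960
    = 0.17 · 14.1912 − 1.960
    = 2.4125 − 1.960 = 0.4525 → 0.45
Power = Φ(0.45) = 0.674.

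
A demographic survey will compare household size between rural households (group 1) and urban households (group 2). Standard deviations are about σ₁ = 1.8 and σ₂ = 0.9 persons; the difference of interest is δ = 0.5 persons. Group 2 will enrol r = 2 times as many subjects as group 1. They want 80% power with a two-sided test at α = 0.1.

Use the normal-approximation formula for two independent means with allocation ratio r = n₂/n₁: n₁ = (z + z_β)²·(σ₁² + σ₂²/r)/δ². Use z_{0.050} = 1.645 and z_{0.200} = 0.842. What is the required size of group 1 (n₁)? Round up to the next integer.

n₁ = (z_{α/2} + z_β)² · (σ₁² + σ₂²/r) / δ²
   = (1.645 + 0.842)² · (1.8² + 0.9²/2) / 0.5²
   = 6.1852 · (3.24 + 0.405) / 0.25
   = 6.1852 · 3.645 / 0.25
   = 90.18
Round up → n₁ = 91; n₂ = r·n₁ = 2 × 91 = 182.

n₁ = 91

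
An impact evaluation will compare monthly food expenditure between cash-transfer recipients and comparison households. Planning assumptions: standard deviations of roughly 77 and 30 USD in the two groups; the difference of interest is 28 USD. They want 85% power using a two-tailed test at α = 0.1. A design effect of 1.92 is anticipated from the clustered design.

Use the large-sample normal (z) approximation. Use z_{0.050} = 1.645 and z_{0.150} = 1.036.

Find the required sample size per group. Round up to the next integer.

n = 121 per group

n = (z_{α/2} + z_β)² · (σ₁² + σ₂²) / δ²
  = (1.645 + 1.036)² · (77² + 30² = 6829) / 28²
  = 7.1878 · 6829 / 784
  = 62.61
Design effect: 1.92 × 62.61 = 120.21.
Round up → n = 121 per group.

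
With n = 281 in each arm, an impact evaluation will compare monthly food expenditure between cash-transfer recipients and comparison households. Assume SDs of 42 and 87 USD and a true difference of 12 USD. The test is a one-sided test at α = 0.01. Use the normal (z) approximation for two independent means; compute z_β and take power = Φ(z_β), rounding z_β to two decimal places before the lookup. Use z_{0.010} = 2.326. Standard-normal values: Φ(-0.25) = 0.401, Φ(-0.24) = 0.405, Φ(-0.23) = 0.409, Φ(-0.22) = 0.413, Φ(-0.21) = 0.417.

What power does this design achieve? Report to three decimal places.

z_β = δ·√(n/(σ₁²+σ₂²)) − z_α
    = 12 · √(281/9333) − 2.326
    = 12 · 0.17352 − 2.326
    = 2.0822 − 2.326 = -0.2438 → -0.24
Power = Φ(-0.24) = 0.405.

Power ≈ 0.405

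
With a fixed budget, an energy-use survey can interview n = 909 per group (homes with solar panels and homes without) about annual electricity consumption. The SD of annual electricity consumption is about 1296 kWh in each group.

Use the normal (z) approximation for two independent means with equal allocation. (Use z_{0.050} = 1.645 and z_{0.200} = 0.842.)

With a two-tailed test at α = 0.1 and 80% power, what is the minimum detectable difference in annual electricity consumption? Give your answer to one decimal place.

δ = (z_{α/2} + z_β) · √((σ₁²+σ₂²)/n)
  = (1.645 + 0.842) · √(3359232/909)
  = 2.487 · √3695.5
  = 2.487 · 60.7908
  = 151.1868

Minimum detectable difference ≈ 151.2 kWh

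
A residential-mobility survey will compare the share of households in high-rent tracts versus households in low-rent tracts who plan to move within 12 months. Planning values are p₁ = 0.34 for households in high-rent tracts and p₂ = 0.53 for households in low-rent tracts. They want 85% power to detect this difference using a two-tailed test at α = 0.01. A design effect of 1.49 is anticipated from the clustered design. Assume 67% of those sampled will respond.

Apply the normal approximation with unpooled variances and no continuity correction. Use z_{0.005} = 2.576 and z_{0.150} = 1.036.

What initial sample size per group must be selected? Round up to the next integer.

n = (z_{α/2} + z_β)² · [p₁(1−p₁) + p₂(1−p₂)] / (p₁ − p₂)²
  = (2.576 + 1.036)² · (0.34·0.66 + 0.53·0.47) / (-0.19)²
  = (3.612)² · (0.2244 + 0.2491) / 0.0361
  = 13.0465 · 0.4735 / 0.0361
  = 171.12
Design effect: 1.49 × 171.12 = 254.97.
Adjust for 67% response: 254.97 / 0.67 = 380.56.
Round up → n = 381 per group.

n = 381 per group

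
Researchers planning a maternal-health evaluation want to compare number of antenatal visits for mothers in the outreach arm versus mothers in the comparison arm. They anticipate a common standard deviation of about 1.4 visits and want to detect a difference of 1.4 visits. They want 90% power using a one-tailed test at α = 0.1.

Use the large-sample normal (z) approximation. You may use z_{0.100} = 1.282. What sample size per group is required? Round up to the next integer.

n = (z_α + z_β)² · (σ₁² + σ₂²) / δ²
  = (1.282 + 1.282)² · (2·1.4² = 3.92) / 1.4²
  = 6.5741 · 3.92 / 1.96
  = 13.15
Round up → n = 14 per group.

n = 14 per group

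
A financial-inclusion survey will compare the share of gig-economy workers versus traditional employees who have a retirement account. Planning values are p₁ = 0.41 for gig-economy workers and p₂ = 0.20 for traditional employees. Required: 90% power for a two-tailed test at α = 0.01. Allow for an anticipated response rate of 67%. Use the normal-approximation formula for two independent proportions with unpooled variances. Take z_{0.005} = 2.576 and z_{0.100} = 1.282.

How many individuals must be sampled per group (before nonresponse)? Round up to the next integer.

n = 203 per group

n = (z_{α/2} + z_β)² · [p₁(1−p₁) + p₂(1−p₂)] / (p₁ − p₂)²
  = (2.576 + 1.282)² · (0.41·0.59 + 0.20·0.80) / (0.21)²
  = (3.858)² · (0.2419 + 0.1600) / 0.0441
  = 14.8842 · 0.4019 / 0.0441
  = 135.65
Adjust for 67% response: 135.65 / 0.67 = 202.46.
Round up → n = 203 per group.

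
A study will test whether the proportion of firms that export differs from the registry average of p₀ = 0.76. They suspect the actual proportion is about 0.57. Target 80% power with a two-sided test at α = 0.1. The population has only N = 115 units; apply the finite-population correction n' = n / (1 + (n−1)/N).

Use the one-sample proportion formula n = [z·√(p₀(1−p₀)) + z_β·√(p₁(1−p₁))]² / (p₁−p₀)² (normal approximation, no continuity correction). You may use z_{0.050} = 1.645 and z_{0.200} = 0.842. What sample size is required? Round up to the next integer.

n = [z_{α/2}·√(p₀q₀) + z_β·√(p₁q₁)]² / (p₁ − p₀)²
  = [1.645·√(0.76·0.24) + 0.842·√(0.57·0.43)]² / (-0.19)²
  = [1.645·0.4271 + 0.842·0.4951]² / 0.0361
  = [1.1194]² / 0.0361
  = 34.71
Finite-population correction (N = 115): 34.71 / (1 + (34.71 − 1)/115) = 26.84.
Round up → n = 27.

n = 27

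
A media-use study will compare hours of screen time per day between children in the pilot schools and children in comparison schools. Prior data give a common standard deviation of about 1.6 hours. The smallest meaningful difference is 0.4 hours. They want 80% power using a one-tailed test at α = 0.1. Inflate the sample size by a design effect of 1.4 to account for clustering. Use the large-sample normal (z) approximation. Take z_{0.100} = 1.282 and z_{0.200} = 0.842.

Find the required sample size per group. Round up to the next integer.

n = 203 per group

n = (z_α + z_β)² · (σ₁² + σ₂²) / δ²
  = (1.282 + 0.842)² · (2·1.6² = 5.12) / 0.4²
  = 4.5114 · 5.12 / 0.16
  = 144.36
Design effect: 1.4 × 144.36 = 202.11.
Round up → n = 203 per group.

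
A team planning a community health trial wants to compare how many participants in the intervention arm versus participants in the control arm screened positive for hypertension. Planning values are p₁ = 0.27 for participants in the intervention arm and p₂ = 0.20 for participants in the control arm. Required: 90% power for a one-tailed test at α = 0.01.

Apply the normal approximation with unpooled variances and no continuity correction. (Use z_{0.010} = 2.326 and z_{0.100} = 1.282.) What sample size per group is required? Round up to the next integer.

n = (z_α + z_β)² · [p₁(1−p₁) + p₂(1−p₂)] / (p₁ − p₂)²
  = (2.326 + 1.282)² · (0.27·0.73 + 0.20·0.80) / (0.07)²
  = (3.608)² · (0.1971 + 0.1600) / 0.0049
  = 13.0177 · 0.3571 / 0.0049
  = 948.70
Round up → n = 949 per group.

n = 949 per group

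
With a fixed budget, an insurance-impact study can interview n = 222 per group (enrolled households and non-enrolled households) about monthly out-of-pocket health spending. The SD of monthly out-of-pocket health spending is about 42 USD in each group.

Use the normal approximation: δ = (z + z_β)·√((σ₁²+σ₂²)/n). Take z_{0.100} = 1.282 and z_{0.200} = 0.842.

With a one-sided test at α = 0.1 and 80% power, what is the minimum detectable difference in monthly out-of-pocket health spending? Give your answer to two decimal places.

Minimum detectable difference ≈ 8.47 USD

δ = (z_α + z_β) · √((σ₁²+σ₂²)/n)
  = (1.282 + 0.842) · √(3528/222)
  = 2.124 · √15.8919
  = 2.124 · 3.9865
  = 8.4672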